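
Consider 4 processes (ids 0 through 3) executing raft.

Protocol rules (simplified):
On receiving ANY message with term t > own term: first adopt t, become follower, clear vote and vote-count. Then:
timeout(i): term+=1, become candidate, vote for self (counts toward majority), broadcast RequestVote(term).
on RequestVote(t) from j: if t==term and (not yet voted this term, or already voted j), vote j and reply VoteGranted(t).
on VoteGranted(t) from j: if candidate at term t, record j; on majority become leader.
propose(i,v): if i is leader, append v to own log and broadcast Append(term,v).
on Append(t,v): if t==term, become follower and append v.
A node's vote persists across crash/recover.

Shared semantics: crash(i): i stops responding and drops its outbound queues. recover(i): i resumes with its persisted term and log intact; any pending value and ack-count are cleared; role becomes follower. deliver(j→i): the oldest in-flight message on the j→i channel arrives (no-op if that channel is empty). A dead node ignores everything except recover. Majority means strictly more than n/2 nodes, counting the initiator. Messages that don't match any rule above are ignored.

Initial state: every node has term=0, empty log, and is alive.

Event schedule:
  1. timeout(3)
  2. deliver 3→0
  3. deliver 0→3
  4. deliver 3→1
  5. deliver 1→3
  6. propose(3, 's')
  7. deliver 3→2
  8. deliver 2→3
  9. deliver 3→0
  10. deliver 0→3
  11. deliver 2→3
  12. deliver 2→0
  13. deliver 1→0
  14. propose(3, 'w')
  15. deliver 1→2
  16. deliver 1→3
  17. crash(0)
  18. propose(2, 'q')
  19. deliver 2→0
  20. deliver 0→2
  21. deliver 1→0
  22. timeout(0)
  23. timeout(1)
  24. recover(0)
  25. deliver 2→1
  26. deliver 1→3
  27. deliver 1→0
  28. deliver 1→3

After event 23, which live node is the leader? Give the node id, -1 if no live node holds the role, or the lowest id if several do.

3

after 1 — timeout(3): n3:cand/t1/[-]
after 2 — deliver 3→0: n0:foll/t1/[-]
after 3 — deliver 0→3: ·
after 4 — deliver 3→1: n1:foll/t1/[-]
after 5 — deliver 1→3: n3:lead/t1/[-]
after 6 — propose(3,'s'): n3:lead/t1/[s]
after 7 — deliver 3→2: n2:foll/t1/[-]
after 8 — deliver 2→3: ·
after 9 — deliver 3→0: n0:foll/t1/[s]
after 10 — deliver 0→3: ·
after 11 — deliver 2→3: ·
after 12 — deliver 2→0: ·
after 13 — deliver 1→0: ·
after 14 — propose(3,'w'): n3:lead/t1/[s,w]
after 15 — deliver 1→2: ·
after 16 — deliver 1→3: ·
after 17 — crash(0): n0:✗foll/t1/[s]
after 18 — propose(2,'q'): ·
after 19 — deliver 2→0: ·
after 20 — deliver 0→2: ·
after 21 — deliver 1→0: ·
after 22 — timeout(0): ·
after 23 — timeout(1): n1:cand/t2/[-]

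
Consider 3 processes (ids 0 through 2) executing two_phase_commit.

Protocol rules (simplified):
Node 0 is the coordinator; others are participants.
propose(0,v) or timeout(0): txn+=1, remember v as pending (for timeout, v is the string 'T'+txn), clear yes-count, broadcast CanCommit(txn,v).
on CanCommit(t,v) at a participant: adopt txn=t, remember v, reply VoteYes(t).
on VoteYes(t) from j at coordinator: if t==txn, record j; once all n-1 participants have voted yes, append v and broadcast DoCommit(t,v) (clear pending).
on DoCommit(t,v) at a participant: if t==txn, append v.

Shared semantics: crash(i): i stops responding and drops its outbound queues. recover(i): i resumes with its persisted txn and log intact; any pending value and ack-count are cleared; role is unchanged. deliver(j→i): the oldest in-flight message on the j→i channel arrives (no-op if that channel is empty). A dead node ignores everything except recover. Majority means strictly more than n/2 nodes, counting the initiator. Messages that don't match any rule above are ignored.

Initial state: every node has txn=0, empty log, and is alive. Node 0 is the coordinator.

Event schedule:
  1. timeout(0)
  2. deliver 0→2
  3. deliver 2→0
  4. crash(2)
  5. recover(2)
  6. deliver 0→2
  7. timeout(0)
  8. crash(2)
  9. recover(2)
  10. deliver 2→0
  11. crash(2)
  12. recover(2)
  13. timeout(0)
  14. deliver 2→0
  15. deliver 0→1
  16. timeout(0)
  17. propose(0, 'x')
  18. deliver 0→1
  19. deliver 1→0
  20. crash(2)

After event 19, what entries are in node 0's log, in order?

after 1 — timeout(0): n0:coor/t1/[-]
after 2 — deliver 0→2: n2:part/t1/[-]
after 3 — deliver 2→0: ·
after 4 — crash(2): n2:✗part/t1/[-]
after 5 — recover(2): n2:part/t1/[-]
after 6 — deliver 0→2: ·
after 7 — timeout(0): n0:coor/t2/[-]
after 8 — crash(2): n2:✗part/t1/[-]
after 9 — recover(2): n2:part/t1/[-]
after 10 — deliver 2→0: ·
after 11 — crash(2): n2:✗part/t1/[-]
after 12 — recover(2): n2:part/t1/[-]
after 13 — timeout(0): n0:coor/t3/[-]
after 14 — deliver 2→0: ·
after 15 — deliver 0→1: n1:part/t1/[-]
after 16 — timeout(0): n0:coor/t4/[-]
after 17 — propose(0,'x'): n0:coor/t5/[-]
after 18 — deliver 0→1: n1:part/t2/[-]
after 19 — deliver 1→0: ·

empty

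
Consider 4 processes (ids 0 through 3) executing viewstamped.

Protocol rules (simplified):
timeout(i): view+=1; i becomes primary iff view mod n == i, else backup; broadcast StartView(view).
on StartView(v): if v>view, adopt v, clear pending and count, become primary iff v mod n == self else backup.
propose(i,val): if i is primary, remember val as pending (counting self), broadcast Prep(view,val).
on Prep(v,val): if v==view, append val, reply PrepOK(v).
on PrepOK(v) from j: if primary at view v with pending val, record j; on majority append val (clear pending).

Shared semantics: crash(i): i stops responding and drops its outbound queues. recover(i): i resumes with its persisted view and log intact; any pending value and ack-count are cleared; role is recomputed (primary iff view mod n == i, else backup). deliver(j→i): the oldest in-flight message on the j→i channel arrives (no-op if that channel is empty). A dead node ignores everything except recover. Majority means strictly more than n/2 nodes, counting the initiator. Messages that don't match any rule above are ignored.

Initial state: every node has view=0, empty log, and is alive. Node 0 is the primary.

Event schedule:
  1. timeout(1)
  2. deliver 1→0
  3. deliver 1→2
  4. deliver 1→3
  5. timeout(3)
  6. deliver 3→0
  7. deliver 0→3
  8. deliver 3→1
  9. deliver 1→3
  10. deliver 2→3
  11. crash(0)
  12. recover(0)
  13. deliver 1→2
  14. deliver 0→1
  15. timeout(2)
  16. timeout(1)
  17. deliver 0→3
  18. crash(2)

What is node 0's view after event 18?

2

e1 timeout(1): 1[prim,v=1,-]
e2 deliver 1→0: 0[back,v=1,-]
e3 deliver 1→2: 2[back,v=1,-]
e4 deliver 1→3: 3[back,v=1,-]
e5 timeout(3): 3[back,v=2,-]
e6 deliver 3→0: 0[back,v=2,-]
e7 deliver 0→3: ·
e8 deliver 3→1: 1[back,v=2,-]
e9 deliver 1→3: ·
e10 deliver 2→3: ·
e11 crash(0): 0[✗back,v=2,-]
e12 recover(0): 0[back,v=2,-]
e13 deliver 1→2: ·
e14 deliver 0→1: ·
e15 timeout(2): 2[prim,v=2,-]
e16 timeout(1): 1[back,v=3,-]
e17 deliver 0→3: ·
e18 crash(2): 2[✗prim,v=2,-]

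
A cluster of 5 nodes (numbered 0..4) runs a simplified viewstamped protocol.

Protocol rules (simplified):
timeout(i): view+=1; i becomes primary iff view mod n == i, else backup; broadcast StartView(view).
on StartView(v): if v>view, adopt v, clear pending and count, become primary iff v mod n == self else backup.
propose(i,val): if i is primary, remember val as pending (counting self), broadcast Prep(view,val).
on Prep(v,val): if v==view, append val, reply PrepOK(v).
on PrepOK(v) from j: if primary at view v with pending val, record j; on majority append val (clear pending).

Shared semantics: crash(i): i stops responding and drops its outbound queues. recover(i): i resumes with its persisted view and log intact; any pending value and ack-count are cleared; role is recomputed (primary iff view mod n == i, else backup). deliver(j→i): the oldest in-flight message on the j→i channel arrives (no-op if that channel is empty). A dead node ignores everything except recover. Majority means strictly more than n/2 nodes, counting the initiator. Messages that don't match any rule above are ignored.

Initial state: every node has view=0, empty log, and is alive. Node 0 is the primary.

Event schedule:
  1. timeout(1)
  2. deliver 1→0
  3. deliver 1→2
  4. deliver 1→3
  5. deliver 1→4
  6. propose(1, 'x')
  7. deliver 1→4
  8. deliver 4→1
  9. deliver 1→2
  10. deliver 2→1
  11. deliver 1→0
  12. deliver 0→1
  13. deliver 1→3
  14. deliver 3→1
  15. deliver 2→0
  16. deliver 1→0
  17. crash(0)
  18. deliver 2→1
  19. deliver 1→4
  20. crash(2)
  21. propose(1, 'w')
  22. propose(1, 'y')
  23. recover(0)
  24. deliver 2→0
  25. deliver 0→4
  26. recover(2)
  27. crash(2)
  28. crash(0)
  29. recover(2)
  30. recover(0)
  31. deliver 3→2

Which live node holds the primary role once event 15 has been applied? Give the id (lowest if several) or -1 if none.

1. timeout(1):  <1:prim v1 ->
2. deliver 1→0:  <0:back v1 ->
3. deliver 1→2:  <2:back v1 ->
4. deliver 1→3:  <3:back v1 ->
5. deliver 1→4:  <4:back v1 ->
6. propose(1,'x'):  nop
7. deliver 1→4:  <4:back v1 x>
8. deliver 4→1:  nop
9. deliver 1→2:  <2:back v1 x>
10. deliver 2→1:  <1:prim v1 x>
11. deliver 1→0:  <0:back v1 x>
12. deliver 0→1:  nop
13. deliver 1→3:  <3:back v1 x>
14. deliver 3→1:  nop
15. deliver 2→0:  nop

1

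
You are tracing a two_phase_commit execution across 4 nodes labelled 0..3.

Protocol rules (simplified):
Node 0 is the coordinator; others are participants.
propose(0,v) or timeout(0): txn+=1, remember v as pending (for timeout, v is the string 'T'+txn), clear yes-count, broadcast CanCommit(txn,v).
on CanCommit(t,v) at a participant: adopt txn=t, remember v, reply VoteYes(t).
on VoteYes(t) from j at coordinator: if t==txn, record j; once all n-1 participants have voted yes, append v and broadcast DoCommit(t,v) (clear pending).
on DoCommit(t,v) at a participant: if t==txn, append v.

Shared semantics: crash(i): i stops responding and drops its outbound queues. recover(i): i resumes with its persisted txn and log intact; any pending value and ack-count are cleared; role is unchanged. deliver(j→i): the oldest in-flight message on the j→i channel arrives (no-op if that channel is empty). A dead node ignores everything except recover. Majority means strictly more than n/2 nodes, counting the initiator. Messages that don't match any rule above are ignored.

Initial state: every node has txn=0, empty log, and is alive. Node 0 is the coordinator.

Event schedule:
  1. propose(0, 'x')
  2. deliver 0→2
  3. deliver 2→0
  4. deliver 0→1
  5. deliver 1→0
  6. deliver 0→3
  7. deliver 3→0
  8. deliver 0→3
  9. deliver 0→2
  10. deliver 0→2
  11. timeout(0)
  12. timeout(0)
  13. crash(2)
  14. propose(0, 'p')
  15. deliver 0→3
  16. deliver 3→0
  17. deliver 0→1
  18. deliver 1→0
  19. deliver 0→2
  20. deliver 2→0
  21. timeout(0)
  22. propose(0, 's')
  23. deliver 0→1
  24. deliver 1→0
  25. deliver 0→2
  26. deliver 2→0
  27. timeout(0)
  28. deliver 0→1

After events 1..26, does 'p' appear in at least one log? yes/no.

after 1 — propose(0,'x'): n0:coor/t1/[-]
after 2 — deliver 0→2: n2:part/t1/[-]
after 3 — deliver 2→0: ·
after 4 — deliver 0→1: n1:part/t1/[-]
after 5 — deliver 1→0: ·
after 6 — deliver 0→3: n3:part/t1/[-]
after 7 — deliver 3→0: n0:coor/t1/[x]
after 8 — deliver 0→3: n3:part/t1/[x]
after 9 — deliver 0→2: n2:part/t1/[x]
after 10 — deliver 0→2: ·
after 11 — timeout(0): n0:coor/t2/[x]
after 12 — timeout(0): n0:coor/t3/[x]
after 13 — crash(2): n2:✗part/t1/[x]
after 14 — propose(0,'p'): n0:coor/t4/[x]
after 15 — deliver 0→3: n3:part/t2/[x]
after 16 — deliver 3→0: ·
after 17 — deliver 0→1: n1:part/t1/[x]
after 18 — deliver 1→0: ·
after 19 — deliver 0→2: ·
after 20 — deliver 2→0: ·
after 21 — timeout(0): n0:coor/t5/[x]
after 22 — propose(0,'s'): n0:coor/t6/[x]
after 23 — deliver 0→1: n1:part/t2/[x]
after 24 — deliver 1→0: ·
after 25 — deliver 0→2: ·
after 26 — deliver 2→0: ·

no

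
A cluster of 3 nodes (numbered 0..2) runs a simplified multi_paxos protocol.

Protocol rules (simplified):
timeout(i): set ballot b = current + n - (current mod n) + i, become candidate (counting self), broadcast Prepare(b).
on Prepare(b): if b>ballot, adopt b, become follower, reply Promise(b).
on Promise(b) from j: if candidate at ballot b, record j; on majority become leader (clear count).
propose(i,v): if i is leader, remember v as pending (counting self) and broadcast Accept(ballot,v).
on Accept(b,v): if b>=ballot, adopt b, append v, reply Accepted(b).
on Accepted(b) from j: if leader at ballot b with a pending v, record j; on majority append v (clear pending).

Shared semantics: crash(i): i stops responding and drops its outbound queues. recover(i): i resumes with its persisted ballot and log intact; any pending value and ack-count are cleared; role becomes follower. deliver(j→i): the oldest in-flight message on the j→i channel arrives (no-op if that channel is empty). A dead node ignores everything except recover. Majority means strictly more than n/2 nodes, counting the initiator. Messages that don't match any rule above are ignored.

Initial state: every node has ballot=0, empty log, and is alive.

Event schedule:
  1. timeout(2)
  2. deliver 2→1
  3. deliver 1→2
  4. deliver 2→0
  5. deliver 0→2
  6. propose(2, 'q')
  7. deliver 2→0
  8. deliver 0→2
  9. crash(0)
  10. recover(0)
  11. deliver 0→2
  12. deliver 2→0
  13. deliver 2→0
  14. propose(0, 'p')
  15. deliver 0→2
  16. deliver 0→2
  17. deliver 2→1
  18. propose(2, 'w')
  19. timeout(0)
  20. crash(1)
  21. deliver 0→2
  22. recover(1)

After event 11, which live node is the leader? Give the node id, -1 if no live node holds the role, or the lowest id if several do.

2

e1 timeout(2): 2[cand,b=5,-]
e2 deliver 2→1: 1[foll,b=5,-]
e3 deliver 1→2: 2[lead,b=5,-]
e4 deliver 2→0: 0[foll,b=5,-]
e5 deliver 0→2: ·
e6 propose(2,'q'): ·
e7 deliver 2→0: 0[foll,b=5,q]
e8 deliver 0→2: 2[lead,b=5,q]
e9 crash(0): 0[✗foll,b=5,q]
e10 recover(0): 0[foll,b=5,q]
e11 deliver 0→2: ·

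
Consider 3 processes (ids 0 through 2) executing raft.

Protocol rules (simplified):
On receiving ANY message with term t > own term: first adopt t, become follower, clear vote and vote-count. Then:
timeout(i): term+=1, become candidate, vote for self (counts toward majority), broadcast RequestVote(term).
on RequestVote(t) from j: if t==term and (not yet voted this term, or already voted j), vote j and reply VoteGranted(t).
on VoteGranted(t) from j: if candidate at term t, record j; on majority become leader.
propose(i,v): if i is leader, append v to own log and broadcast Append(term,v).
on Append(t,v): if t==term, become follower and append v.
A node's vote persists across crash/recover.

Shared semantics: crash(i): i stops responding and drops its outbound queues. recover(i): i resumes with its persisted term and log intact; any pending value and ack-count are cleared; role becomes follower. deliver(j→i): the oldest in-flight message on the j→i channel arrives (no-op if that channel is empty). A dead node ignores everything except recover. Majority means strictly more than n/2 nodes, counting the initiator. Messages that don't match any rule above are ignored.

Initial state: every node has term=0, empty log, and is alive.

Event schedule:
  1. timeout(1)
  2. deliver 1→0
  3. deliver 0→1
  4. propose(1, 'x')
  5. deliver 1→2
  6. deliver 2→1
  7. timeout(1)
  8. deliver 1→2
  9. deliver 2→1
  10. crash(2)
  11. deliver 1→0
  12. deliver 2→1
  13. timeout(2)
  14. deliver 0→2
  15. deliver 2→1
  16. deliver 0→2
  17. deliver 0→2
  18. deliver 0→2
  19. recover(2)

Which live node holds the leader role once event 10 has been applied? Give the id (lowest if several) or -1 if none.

-1

e1 timeout(1): 1[cand,t=1,-]
e2 deliver 1→0: 0[foll,t=1,-]
e3 deliver 0→1: 1[lead,t=1,-]
e4 propose(1,'x'): 1[lead,t=1,x]
e5 deliver 1→2: 2[foll,t=1,-]
e6 deliver 2→1: ·
e7 timeout(1): 1[cand,t=2,x]
e8 deliver 1→2: 2[foll,t=1,x]
e9 deliver 2→1: ·
e10 crash(2): 2[✗foll,t=1,x]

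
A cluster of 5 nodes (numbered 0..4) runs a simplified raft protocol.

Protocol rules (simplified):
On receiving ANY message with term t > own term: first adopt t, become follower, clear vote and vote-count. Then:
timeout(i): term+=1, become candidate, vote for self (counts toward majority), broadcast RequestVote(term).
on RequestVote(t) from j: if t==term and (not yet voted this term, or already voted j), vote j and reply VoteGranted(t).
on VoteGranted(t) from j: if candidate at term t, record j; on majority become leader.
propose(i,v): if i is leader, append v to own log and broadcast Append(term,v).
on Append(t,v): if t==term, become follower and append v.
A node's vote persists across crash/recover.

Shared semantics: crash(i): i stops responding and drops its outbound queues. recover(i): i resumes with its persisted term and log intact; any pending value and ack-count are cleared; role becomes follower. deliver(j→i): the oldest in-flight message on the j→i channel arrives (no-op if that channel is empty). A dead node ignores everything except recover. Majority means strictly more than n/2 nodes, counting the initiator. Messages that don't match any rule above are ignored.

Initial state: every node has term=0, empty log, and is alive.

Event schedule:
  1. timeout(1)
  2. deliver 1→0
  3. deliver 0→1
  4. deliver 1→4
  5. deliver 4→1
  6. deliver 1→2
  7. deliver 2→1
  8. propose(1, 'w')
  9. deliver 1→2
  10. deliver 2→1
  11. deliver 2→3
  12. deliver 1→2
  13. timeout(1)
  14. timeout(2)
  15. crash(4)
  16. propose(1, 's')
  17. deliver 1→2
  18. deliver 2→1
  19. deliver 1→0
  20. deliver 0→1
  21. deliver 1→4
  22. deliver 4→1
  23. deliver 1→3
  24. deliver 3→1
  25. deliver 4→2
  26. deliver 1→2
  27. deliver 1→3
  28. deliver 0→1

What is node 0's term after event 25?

1

e1 timeout(1): 1[cand,t=1,-]
e2 deliver 1→0: 0[foll,t=1,-]
e3 deliver 0→1: ·
e4 deliver 1→4: 4[foll,t=1,-]
e5 deliver 4→1: 1[lead,t=1,-]
e6 deliver 1→2: 2[foll,t=1,-]
e7 deliver 2→1: ·
e8 propose(1,'w'): 1[lead,t=1,w]
e9 deliver 1→2: 2[foll,t=1,w]
e10 deliver 2→1: ·
e11 deliver 2→3: ·
e12 deliver 1→2: ·
e13 timeout(1): 1[cand,t=2,w]
e14 timeout(2): 2[cand,t=2,w]
e15 crash(4): 4[✗foll,t=1,-]
e16 propose(1,'s'): ·
e17 deliver 1→2: ·
e18 deliver 2→1: ·
e19 deliver 1→0: 0[foll,t=1,w]
e20 deliver 0→1: ·
e21 deliver 1→4: ·
e22 deliver 4→1: ·
e23 deliver 1→3: 3[foll,t=1,-]
e24 deliver 3→1: ·
e25 deliver 4→2: ·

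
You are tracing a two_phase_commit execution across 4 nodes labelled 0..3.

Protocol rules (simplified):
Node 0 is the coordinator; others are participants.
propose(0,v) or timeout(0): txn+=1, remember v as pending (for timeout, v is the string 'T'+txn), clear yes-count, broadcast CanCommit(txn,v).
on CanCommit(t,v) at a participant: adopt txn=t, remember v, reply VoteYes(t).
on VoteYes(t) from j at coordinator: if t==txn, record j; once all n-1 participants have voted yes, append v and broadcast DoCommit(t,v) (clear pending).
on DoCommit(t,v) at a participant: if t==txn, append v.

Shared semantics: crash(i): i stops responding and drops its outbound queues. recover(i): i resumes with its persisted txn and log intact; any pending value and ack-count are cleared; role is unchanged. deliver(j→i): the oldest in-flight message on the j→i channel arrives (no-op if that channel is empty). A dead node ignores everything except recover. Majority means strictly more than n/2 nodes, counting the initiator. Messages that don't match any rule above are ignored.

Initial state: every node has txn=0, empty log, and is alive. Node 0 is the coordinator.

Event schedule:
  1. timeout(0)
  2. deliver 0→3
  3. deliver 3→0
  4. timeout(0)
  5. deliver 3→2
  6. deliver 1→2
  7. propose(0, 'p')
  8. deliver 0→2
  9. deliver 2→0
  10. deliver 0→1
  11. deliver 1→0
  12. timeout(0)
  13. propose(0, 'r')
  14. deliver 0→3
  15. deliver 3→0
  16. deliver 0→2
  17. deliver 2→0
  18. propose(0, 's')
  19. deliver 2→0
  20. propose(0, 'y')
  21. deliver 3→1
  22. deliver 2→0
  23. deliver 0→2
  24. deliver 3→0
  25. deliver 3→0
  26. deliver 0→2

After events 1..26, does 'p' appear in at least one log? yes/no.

[1] timeout(0) → N0(coor t1 [-])
[2] deliver 0→3 → N3(part t1 [-])
[3] deliver 3→0 → ∅
[4] timeout(0) → N0(coor t2 [-])
[5] deliver 3→2 → ∅
[6] deliver 1→2 → ∅
[7] propose(0,'p') → N0(coor t3 [-])
[8] deliver 0→2 → N2(part t1 [-])
[9] deliver 2→0 → ∅
[10] deliver 0→1 → N1(part t1 [-])
[11] deliver 1→0 → ∅
[12] timeout(0) → N0(coor t4 [-])
[13] propose(0,'r') → N0(coor t5 [-])
[14] deliver 0→3 → N3(part t2 [-])
[15] deliver 3→0 → ∅
[16] deliver 0→2 → N2(part t2 [-])
[17] deliver 2→0 → ∅
[18] propose(0,'s') → N0(coor t6 [-])
[19] deliver 2→0 → ∅
[20] propose(0,'y') → N0(coor t7 [-])
[21] deliver 3→1 → ∅
[22] deliver 2→0 → ∅
[23] deliver 0→2 → N2(part t3 [-])
[24] deliver 3→0 → ∅
[25] deliver 3→0 → ∅
[26] deliver 0→2 → N2(part t4 [-])

no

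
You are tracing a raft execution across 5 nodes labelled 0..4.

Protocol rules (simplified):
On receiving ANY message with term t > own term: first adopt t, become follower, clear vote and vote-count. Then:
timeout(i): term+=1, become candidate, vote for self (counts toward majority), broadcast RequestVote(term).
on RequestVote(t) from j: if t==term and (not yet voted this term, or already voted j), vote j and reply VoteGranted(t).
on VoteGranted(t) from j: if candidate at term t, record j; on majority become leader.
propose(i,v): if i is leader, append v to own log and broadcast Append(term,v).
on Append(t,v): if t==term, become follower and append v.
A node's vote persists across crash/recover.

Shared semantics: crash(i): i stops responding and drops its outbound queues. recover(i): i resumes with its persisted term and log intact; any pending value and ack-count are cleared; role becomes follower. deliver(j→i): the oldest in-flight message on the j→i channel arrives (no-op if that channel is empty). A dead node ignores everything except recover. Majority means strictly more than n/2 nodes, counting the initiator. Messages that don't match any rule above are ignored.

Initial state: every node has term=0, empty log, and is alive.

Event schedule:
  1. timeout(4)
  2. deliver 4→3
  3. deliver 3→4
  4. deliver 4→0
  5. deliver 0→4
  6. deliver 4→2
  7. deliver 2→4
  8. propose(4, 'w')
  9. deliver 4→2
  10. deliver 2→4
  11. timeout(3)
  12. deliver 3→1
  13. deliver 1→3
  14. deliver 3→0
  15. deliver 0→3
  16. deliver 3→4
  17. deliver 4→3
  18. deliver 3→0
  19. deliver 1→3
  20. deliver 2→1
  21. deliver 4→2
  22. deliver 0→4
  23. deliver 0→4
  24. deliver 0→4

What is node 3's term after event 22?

2

e1 timeout(4): 4[cand,t=1,-]
e2 deliver 4→3: 3[foll,t=1,-]
e3 deliver 3→4: ·
e4 deliver 4→0: 0[foll,t=1,-]
e5 deliver 0→4: 4[lead,t=1,-]
e6 deliver 4→2: 2[foll,t=1,-]
e7 deliver 2→4: ·
e8 propose(4,'w'): 4[lead,t=1,w]
e9 deliver 4→2: 2[foll,t=1,w]
e10 deliver 2→4: ·
e11 timeout(3): 3[cand,t=2,-]
e12 deliver 3→1: 1[foll,t=2,-]
e13 deliver 1→3: ·
e14 deliver 3→0: 0[foll,t=2,-]
e15 deliver 0→3: 3[lead,t=2,-]
e16 deliver 3→4: 4[foll,t=2,w]
e17 deliver 4→3: ·
e18 deliver 3→0: ·
e19 deliver 1→3: ·
e20 deliver 2→1: ·
e21 deliver 4→2: ·
e22 deliver 0→4: ·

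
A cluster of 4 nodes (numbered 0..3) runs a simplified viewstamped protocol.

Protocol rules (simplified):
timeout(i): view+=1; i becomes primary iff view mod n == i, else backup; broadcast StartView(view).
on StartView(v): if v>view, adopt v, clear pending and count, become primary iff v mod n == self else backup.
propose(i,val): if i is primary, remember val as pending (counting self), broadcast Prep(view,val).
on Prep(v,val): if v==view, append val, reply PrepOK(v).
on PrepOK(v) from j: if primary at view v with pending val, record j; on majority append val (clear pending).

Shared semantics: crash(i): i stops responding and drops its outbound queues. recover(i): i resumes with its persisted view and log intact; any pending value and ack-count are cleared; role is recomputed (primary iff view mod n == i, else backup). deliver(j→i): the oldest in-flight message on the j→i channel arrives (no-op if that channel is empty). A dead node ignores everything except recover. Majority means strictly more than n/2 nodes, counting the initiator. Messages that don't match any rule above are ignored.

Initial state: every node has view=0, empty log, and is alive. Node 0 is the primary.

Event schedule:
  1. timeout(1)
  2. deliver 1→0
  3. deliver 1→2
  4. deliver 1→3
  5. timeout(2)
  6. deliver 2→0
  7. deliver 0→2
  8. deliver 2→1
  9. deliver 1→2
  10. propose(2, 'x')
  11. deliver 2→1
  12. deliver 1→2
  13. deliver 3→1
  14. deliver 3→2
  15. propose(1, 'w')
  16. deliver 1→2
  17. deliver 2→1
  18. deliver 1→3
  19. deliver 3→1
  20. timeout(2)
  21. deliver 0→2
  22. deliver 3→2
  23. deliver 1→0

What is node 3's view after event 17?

1. timeout(1):  <1:prim v1 ->
2. deliver 1→0:  <0:back v1 ->
3. deliver 1→2:  <2:back v1 ->
4. deliver 1→3:  <3:back v1 ->
5. timeout(2):  <2:prim v2 ->
6. deliver 2→0:  <0:back v2 ->
7. deliver 0→2:  nop
8. deliver 2→1:  <1:back v2 ->
9. deliver 1→2:  nop
10. propose(2,'x'):  nop
11. deliver 2→1:  <1:back v2 x>
12. deliver 1→2:  nop
13. deliver 3→1:  nop
14. deliver 3→2:  nop
15. propose(1,'w'):  nop
16. deliver 1→2:  nop
17. deliver 2→1:  nop

1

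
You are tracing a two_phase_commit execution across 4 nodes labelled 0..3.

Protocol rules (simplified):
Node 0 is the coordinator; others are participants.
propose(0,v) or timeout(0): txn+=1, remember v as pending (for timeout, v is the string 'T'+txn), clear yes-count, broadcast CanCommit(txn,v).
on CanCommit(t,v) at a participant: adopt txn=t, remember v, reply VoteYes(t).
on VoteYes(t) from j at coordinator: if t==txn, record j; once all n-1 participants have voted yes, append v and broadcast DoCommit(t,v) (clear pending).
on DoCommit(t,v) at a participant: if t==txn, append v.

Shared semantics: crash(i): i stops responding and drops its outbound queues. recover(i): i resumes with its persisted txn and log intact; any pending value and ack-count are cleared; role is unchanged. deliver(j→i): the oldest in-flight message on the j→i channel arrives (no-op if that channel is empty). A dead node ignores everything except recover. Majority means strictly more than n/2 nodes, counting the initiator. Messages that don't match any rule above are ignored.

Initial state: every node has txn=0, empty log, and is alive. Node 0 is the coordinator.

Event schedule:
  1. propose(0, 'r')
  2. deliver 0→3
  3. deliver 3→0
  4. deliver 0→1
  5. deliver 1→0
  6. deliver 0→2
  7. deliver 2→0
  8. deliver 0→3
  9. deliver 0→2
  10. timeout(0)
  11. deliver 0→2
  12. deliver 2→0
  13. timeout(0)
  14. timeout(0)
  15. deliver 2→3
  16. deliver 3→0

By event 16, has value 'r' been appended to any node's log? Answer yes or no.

yes

1. propose(0,'r'):  <0:coor t1 ->
2. deliver 0→3:  <3:part t1 ->
3. deliver 3→0:  nop
4. deliver 0→1:  <1:part t1 ->
5. deliver 1→0:  nop
6. deliver 0→2:  <2:part t1 ->
7. deliver 2→0:  <0:coor t1 r>
8. deliver 0→3:  <3:part t1 r>
9. deliver 0→2:  <2:part t1 r>
10. timeout(0):  <0:coor t2 r>
11. deliver 0→2:  <2:part t2 r>
12. deliver 2→0:  nop
13. timeout(0):  <0:coor t3 r>
14. timeout(0):  <0:coor t4 r>
15. deliver 2→3:  nop
16. deliver 3→0:  nop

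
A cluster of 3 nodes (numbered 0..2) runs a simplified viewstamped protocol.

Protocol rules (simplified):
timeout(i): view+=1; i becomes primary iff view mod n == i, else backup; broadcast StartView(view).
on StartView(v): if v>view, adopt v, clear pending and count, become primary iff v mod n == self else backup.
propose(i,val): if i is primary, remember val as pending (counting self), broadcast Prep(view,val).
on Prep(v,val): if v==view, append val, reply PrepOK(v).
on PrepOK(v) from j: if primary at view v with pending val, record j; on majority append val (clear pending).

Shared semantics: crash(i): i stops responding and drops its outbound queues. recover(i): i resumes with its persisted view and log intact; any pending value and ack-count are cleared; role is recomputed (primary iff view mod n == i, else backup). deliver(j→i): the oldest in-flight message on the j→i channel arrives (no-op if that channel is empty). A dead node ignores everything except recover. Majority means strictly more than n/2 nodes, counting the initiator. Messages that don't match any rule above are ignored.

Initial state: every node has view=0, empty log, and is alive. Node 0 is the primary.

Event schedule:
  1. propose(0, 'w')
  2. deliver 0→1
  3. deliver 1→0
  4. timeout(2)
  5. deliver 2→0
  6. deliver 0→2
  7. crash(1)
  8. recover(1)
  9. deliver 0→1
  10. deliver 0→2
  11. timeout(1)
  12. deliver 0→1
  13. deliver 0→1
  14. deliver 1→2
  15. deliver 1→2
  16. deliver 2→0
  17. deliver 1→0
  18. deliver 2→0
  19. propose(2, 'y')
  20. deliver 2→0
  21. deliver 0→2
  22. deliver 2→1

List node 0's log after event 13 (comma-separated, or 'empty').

[1] propose(0,'w') → ∅
[2] deliver 0→1 → N1(back v0 [w])
[3] deliver 1→0 → N0(prim v0 [w])
[4] timeout(2) → N2(back v1 [-])
[5] deliver 2→0 → N0(back v1 [w])
[6] deliver 0→2 → ∅
[7] crash(1) → N1(✗back v0 [w])
[8] recover(1) → N1(back v0 [w])
[9] deliver 0→1 → ∅
[10] deliver 0→2 → ∅
[11] timeout(1) → N1(prim v1 [w])
[12] deliver 0→1 → ∅
[13] deliver 0→1 → ∅

w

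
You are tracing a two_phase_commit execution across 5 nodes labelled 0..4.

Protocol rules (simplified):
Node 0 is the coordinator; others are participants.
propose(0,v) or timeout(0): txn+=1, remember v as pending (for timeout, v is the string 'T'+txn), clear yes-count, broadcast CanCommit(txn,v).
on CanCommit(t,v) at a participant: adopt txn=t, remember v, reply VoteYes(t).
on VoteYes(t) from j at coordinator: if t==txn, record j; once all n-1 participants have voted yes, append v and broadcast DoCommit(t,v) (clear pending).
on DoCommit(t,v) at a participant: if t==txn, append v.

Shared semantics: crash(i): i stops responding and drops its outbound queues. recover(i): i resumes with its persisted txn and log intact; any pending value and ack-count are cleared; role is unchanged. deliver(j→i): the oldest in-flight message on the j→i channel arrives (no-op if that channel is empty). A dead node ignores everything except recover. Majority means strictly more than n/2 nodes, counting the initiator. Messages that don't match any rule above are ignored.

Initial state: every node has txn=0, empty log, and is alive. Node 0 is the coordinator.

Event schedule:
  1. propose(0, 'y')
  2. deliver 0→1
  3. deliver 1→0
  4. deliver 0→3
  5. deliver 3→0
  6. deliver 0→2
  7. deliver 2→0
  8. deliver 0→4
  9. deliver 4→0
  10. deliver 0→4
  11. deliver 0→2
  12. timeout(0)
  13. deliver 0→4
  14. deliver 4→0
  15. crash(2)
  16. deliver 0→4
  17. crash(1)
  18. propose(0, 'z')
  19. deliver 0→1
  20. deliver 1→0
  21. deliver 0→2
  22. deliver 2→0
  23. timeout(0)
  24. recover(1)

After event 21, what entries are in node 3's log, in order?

empty

[1] propose(0,'y') → N0(coor t1 [-])
[2] deliver 0→1 → N1(part t1 [-])
[3] deliver 1→0 → ∅
[4] deliver 0→3 → N3(part t1 [-])
[5] deliver 3→0 → ∅
[6] deliver 0→2 → N2(part t1 [-])
[7] deliver 2→0 → ∅
[8] deliver 0→4 → N4(part t1 [-])
[9] deliver 4→0 → N0(coor t1 [y])
[10] deliver 0→4 → N4(part t1 [y])
[11] deliver 0→2 → N2(part t1 [y])
[12] timeout(0) → N0(coor t2 [y])
[13] deliver 0→4 → N4(part t2 [y])
[14] deliver 4→0 → ∅
[15] crash(2) → N2(✗part t1 [y])
[16] deliver 0→4 → ∅
[17] crash(1) → N1(✗part t1 [-])
[18] propose(0,'z') → N0(coor t3 [y])
[19] deliver 0→1 → ∅
[20] deliver 1→0 → ∅
[21] deliver 0→2 → ∅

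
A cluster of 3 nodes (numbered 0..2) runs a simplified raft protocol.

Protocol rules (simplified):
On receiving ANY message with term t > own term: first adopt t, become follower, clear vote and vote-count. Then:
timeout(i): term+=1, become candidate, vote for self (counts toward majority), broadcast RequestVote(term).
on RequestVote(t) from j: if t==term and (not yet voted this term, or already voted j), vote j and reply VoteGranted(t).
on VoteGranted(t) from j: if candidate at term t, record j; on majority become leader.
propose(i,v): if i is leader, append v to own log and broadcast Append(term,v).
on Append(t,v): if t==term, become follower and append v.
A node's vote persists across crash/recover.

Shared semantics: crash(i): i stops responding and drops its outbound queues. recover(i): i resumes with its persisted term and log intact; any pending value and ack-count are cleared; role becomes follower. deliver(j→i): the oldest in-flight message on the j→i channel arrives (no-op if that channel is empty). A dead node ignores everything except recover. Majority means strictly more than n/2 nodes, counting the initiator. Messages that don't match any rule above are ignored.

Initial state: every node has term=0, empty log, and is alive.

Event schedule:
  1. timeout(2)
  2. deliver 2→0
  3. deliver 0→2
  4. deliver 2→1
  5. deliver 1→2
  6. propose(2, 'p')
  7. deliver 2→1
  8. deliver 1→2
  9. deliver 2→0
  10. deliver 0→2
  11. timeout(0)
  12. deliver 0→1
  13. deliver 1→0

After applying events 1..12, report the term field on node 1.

e1 timeout(2): 2[cand,t=1,-]
e2 deliver 2→0: 0[foll,t=1,-]
e3 deliver 0→2: 2[lead,t=1,-]
e4 deliver 2→1: 1[foll,t=1,-]
e5 deliver 1→2: ·
e6 propose(2,'p'): 2[lead,t=1,p]
e7 deliver 2→1: 1[foll,t=1,p]
e8 deliver 1→2: ·
e9 deliver 2→0: 0[foll,t=1,p]
e10 deliver 0→2: ·
e11 timeout(0): 0[cand,t=2,p]
e12 deliver 0→1: 1[foll,t=2,p]

2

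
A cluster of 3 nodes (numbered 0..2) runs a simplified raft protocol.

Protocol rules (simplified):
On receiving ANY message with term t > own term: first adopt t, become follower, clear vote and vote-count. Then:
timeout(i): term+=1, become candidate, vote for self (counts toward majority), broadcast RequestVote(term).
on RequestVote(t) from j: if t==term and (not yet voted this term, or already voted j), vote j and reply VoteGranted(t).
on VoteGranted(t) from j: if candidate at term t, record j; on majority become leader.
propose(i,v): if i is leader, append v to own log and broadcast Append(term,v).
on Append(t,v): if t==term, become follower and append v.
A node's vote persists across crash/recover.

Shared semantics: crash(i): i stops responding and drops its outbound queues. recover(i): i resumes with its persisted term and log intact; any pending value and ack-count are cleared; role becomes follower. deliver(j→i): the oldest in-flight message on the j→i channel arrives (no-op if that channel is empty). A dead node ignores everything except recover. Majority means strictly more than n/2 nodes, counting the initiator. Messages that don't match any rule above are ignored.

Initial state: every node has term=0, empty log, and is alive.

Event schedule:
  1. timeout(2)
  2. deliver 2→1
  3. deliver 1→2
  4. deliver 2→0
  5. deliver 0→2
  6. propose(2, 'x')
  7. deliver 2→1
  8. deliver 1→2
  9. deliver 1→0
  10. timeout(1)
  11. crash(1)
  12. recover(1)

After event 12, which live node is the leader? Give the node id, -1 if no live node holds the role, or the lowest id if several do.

2

e1 timeout(2): 2[cand,t=1,-]
e2 deliver 2→1: 1[foll,t=1,-]
e3 deliver 1→2: 2[lead,t=1,-]
e4 deliver 2→0: 0[foll,t=1,-]
e5 deliver 0→2: ·
e6 propose(2,'x'): 2[lead,t=1,x]
e7 deliver 2→1: 1[foll,t=1,x]
e8 deliver 1→2: ·
e9 deliver 1→0: ·
e10 timeout(1): 1[cand,t=2,x]
e11 crash(1): 1[✗cand,t=2,x]
e12 recover(1): 1[foll,t=2,x]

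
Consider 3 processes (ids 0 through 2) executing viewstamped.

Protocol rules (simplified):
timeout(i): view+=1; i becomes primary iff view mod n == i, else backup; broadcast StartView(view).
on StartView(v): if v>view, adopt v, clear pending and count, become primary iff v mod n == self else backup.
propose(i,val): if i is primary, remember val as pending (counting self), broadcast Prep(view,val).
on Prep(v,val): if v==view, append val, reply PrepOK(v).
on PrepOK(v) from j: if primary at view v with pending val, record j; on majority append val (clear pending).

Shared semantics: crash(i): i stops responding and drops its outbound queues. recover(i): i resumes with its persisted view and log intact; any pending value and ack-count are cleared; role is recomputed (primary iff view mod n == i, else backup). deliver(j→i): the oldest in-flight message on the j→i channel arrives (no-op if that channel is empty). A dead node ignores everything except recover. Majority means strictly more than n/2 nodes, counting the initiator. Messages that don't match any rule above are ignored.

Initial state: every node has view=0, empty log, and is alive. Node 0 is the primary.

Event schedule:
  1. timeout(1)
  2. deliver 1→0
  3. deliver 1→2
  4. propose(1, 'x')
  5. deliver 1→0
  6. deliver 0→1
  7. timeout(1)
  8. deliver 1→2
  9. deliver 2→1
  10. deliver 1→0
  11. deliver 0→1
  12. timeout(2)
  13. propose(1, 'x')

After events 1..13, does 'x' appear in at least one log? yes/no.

yes

step 1 timeout(1): 1={prim,v=1,log=-}
step 2 deliver 1→0: 0={back,v=1,log=-}
step 3 deliver 1→2: 2={back,v=1,log=-}
step 4 propose(1,'x'): —
step 5 deliver 1→0: 0={back,v=1,log=x}
step 6 deliver 0→1: 1={prim,v=1,log=x}
step 7 timeout(1): 1={back,v=2,log=x}
step 8 deliver 1→2: 2={back,v=1,log=x}
step 9 deliver 2→1: —
step 10 deliver 1→0: 0={back,v=2,log=x}
step 11 deliver 0→1: —
step 12 timeout(2): 2={prim,v=2,log=x}
step 13 propose(1,'x'): —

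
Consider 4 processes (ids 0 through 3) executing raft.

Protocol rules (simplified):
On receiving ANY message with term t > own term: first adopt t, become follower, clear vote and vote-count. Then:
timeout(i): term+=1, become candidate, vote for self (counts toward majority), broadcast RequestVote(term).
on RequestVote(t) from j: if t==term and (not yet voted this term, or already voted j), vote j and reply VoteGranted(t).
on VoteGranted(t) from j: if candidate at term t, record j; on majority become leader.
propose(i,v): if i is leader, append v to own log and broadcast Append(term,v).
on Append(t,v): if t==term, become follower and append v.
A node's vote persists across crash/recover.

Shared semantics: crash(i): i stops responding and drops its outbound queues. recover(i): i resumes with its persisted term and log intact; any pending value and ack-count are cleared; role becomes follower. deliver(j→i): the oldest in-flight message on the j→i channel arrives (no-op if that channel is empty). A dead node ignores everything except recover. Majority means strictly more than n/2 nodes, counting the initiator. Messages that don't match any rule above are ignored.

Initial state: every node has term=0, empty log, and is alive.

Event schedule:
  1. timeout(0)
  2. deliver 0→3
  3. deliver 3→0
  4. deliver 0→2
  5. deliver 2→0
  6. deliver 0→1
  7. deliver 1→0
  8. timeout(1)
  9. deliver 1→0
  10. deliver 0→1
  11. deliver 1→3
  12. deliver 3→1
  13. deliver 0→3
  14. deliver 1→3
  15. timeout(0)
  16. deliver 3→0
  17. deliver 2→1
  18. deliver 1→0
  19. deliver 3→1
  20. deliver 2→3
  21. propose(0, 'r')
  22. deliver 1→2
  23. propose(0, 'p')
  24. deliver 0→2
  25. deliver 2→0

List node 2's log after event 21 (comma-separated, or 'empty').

empty

after 1 — timeout(0): n0:cand/t1/[-]
after 2 — deliver 0→3: n3:foll/t1/[-]
after 3 — deliver 3→0: ·
after 4 — deliver 0→2: n2:foll/t1/[-]
after 5 — deliver 2→0: n0:lead/t1/[-]
after 6 — deliver 0→1: n1:foll/t1/[-]
after 7 — deliver 1→0: ·
after 8 — timeout(1): n1:cand/t2/[-]
after 9 — deliver 1→0: n0:foll/t2/[-]
after 10 — deliver 0→1: ·
after 11 — deliver 1→3: n3:foll/t2/[-]
after 12 — deliver 3→1: n1:lead/t2/[-]
after 13 — deliver 0→3: ·
after 14 — deliver 1→3: ·
after 15 — timeout(0): n0:cand/t3/[-]
after 16 — deliver 3→0: ·
after 17 — deliver 2→1: ·
after 18 — deliver 1→0: ·
after 19 — deliver 3→1: ·
after 20 — deliver 2→3: ·
after 21 — propose(0,'r'): ·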